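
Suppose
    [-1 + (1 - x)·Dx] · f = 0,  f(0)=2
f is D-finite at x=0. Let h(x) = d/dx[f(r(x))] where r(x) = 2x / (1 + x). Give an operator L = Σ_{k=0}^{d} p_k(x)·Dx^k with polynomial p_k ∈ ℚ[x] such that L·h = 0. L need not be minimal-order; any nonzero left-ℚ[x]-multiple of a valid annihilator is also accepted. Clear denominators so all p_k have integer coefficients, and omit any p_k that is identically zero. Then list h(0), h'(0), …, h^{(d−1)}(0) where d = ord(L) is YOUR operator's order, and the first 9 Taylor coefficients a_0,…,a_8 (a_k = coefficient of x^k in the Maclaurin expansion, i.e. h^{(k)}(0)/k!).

f: a_k = 2, 2, 2, 2, 2, 2, 2, 2, 2, …
h₀=f(r): pull back L_f along r ⇒ L₀.
h₀' ⇒ L via d/dx closure of L₀.
L = 2 + (-1 + x)·Dx  (order 1).
h: a_k = 4, 8, 12, 16, 20, 24, 28, 32, 36, …
ICs: h(0) = 4.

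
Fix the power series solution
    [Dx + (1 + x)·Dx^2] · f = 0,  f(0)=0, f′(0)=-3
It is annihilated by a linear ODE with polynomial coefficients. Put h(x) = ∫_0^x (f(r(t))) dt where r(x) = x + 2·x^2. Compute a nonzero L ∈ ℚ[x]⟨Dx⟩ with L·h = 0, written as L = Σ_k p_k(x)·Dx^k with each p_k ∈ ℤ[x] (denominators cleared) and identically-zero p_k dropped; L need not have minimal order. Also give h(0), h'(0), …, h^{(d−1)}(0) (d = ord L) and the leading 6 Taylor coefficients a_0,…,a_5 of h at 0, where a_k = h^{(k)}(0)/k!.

L = (-3 + 4·x + 8·x^2)·Dx^2 + (1 + 5·x + 6·x^2 + 8·x^3)·Dx^3  (order 3).
h: a_k = 0, 0, -3/2, -3/2, 5/4, 3/20, …
ICs: h(0) = 0, h′(0) = 0, h′′(0) = -3.

f: a_k = 0, -3, 3/2, -1, 3/4, -3/5, …
f∘r: x↦r, Dx↦Dx/r' in L_f ⇒ L₀.
∫: right-multiply L₀ by Dx.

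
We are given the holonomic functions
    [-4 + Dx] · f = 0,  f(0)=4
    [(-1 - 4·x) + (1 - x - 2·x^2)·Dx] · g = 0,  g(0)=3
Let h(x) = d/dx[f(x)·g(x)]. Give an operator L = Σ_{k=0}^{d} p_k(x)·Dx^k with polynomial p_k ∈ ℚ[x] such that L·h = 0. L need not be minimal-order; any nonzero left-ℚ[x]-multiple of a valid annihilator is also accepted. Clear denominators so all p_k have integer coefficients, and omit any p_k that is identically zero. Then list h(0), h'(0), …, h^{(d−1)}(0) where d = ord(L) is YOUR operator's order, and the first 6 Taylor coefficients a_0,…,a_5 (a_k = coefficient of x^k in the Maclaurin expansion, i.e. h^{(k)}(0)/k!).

L = (30 + 4·x - 72·x^2 + 64·x^4) + (-5 + 5·x + 18·x^2 - 8·x^3 - 16·x^4)·Dx  (order 1).
h: a_k = 60, 360, 1284, 3664, 9372, 22648, …
ICs: h(0) = 60.

f: a_k = 4, 16, 32, 128/3, 128/3, 512/15, …
g: a_k = 3, 3, 9, 15, 33, 63, …
f·g: L₀ = L_f ⊗_s L_g, ord ≤ 1·1.
h=h₀': d/dx-closure on L₀ ⇒ L.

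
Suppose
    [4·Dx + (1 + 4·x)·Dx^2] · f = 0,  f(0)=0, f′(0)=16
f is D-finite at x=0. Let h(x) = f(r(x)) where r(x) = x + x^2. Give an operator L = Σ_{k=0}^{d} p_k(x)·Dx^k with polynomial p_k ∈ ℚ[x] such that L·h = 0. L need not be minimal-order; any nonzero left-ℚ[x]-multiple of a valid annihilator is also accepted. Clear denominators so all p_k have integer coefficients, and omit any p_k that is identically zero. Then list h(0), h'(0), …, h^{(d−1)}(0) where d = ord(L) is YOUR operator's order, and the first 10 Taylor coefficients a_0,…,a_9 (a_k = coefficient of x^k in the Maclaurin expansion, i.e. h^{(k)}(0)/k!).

f: a_k = 0, 16, -32, 256/3, -256, 4096/5, -8192/3, 65536/7, -32768, 1048576/9, …
L₀ from L_f via x↦r, Dx↦r'^{-1}Dx.
L = 2·Dx + (1 + 2·x)·Dx^2  (order 2).
h: a_k = 0, 16, -16, 64/3, -32, 256/5, -256/3, 1024/7, -256, 4096/9, …
ICs: h(0) = 0, h′(0) = 16.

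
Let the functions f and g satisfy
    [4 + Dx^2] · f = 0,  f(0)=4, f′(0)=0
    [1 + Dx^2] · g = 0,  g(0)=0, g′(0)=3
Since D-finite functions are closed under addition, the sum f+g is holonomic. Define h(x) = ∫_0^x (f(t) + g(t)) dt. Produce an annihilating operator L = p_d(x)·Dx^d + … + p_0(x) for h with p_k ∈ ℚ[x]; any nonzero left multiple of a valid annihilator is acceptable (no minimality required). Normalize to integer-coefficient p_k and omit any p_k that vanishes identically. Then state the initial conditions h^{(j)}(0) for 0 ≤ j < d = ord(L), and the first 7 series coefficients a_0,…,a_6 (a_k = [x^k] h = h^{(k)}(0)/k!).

f: a_k = 4, 0, -8, 0, 8/3, 0, -16/45, …
g: a_k = 0, 3, 0, -1/2, 0, 1/40, 0, …
f+g: L₀ = lclm(L_f,L_g), ord ≤ 2+2.
h=∫h₀ ⇒ L = L₀·Dx.
L = 4·Dx + 5·Dx^3 + Dx^5  (order 5).
h: a_k = 0, 4, 3/2, -8/3, -1/8, 8/15, 1/240, …
ICs: h(0) = 0, h′(0) = 4, h′′(0) = 3, h′′′(0) = -16, h′′′′(0) = -3.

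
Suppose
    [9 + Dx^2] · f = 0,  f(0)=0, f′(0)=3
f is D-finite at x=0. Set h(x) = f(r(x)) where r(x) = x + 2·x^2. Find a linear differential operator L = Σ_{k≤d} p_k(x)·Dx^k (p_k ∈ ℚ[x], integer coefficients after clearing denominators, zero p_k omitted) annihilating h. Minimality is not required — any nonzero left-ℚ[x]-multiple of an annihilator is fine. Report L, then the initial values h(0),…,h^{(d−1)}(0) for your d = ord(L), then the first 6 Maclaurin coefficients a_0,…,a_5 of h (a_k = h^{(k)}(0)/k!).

f: a_k = 0, 3, 0, -9/2, 0, 81/40, …
L₀ from L_f via x↦r, Dx↦r'^{-1}Dx.
L = (9 + 108·x + 432·x^2 + 576·x^3) - 4·Dx + (1 + 4·x)·Dx^2  (order 2).
h: a_k = 0, 3, 6, -9/2, -27, -2079/40, …
ICs: h(0) = 0, h′(0) = 3.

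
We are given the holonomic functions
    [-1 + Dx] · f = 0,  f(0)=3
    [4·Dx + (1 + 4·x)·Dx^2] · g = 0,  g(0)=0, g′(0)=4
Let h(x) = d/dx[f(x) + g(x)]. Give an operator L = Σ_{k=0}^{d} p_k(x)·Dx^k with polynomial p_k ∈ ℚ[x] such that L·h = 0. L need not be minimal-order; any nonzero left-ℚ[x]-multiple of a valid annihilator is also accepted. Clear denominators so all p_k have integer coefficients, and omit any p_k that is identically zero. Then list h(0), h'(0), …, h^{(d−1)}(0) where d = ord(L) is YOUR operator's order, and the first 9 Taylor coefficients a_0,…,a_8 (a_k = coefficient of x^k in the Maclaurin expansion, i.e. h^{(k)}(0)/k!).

L = (-36 - 16·x) + (31 - 8·x - 16·x^2)·Dx + (5 + 24·x + 16·x^2)·Dx^2  (order 2).
h: a_k = 7, -13, 131/2, -511/2, 8193/8, -163839/40, 3932161/240, -110100479/1680, 3523215361/13440, …
ICs: h(0) = 7, h′(0) = -13.

f: a_k = 3, 3, 3/2, 1/2, 1/8, 1/40, 1/240, 1/1680, 1/13440, …
g: a_k = 0, 4, -8, 64/3, -64, 1024/5, -2048/3, 16384/7, -8192, …
f+g: L₀ = lclm(L_f,L_g), ord ≤ 1+2.
h₀' ⇒ L via d/dx closure of L₀.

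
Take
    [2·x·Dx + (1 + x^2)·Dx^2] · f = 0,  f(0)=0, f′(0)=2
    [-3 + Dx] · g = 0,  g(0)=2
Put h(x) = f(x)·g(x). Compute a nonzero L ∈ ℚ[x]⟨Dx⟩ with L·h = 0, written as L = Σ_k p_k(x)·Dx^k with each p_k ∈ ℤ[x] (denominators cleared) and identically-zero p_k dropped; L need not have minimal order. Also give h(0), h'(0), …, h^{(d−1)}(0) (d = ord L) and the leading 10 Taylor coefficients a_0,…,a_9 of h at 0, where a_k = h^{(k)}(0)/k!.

f: a_k = 0, 2, 0, -2/3, 0, 2/5, 0, -2/7, 0, 2/9, …
g: a_k = 2, 6, 9, 9, 27/4, 81/20, 81/40, 243/280, 729/2240, 243/2240, …
Product ⇒ symmetric product L₀, ord ≤ 2.
L = (9 - 6·x + 9·x^2) + (-6 + 2·x - 6·x^2)·Dx + (1 + x^2)·Dx^2  (order 2).
h: a_k = 0, 4, 12, 50/3, 14, 83/10, 9/2, 361/140, 129/140, -1271/10080, …
ICs: h(0) = 0, h′(0) = 4.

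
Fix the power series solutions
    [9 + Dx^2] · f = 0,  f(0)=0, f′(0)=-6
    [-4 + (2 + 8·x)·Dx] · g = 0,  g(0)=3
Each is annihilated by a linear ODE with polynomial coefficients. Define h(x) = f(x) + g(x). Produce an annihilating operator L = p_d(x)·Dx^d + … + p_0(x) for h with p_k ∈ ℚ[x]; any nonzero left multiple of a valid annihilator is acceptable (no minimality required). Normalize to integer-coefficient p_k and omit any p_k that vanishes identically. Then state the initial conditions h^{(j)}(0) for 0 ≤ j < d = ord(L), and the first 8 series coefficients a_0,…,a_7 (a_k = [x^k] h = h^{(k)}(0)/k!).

f: a_k = 0, -6, 0, 9, 0, -81/20, 0, 243/280, …
g: a_k = 3, 6, -6, 12, -30, 84, -252, 792, …
h₀=f+g: left-lcm gives L₀, ord ≤ 3.
L = (-378 - 1296·x - 2592·x^2) + (45 + 828·x + 3888·x^2 + 5184·x^3)·Dx + (-42 - 144·x - 288·x^2)·Dx^2 + (5 + 92·x + 432·x^2 + 576·x^3)·Dx^3  (order 3).
h: a_k = 3, 0, -6, 21, -30, 1599/20, -252, 222003/280, …
ICs: h(0) = 3, h′(0) = 0, h′′(0) = -12.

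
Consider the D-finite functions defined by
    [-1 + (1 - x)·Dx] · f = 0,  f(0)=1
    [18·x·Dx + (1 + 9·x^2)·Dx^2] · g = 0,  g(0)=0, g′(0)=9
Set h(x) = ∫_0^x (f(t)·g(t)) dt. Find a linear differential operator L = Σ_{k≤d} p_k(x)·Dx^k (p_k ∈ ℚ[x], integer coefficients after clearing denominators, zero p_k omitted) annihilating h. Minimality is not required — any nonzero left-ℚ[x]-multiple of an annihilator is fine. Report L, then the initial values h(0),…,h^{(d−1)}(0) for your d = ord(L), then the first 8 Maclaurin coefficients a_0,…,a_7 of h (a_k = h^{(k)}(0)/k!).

f: a_k = 1, 1, 1, 1, 1, 1, 1, 1, …
g: a_k = 0, 9, 0, -27, 0, 729/5, 0, -6561/7, …
Product ⇒ symmetric product L₀, ord ≤ 2.
Integrate: L := L₀·Dx.
L = 18·x·Dx + (2 - 18·x + 36·x^2)·Dx^2 + (-1 + x - 9·x^2 + 9·x^3)·Dx^3  (order 3).
h: a_k = 0, 0, 9/2, 3, -9/2, -18/5, 213/10, 639/35, …
ICs: h(0) = 0, h′(0) = 0, h′′(0) = 9.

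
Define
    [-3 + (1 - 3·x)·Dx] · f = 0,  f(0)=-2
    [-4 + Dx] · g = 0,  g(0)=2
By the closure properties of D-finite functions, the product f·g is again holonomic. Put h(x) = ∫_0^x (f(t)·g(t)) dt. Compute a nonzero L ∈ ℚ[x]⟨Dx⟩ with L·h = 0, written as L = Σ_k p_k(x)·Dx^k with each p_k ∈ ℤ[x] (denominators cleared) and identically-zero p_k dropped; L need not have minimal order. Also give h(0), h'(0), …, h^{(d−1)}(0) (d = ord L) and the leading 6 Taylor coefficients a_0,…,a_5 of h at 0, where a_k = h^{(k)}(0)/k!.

f: a_k = -2, -6, -18, -54, -162, -486, …
g: a_k = 2, 8, 16, 64/3, 64/3, 256/15, …
L₀ := L_f ⊗_s L_g (sym. prod.), ord ≤ 1.
h=∫₀ˣh₀: take L = L₀·Dx.
L = (7 - 12·x)·Dx + (-1 + 3·x)·Dx^2  (order 2).
h: a_k = 0, -4, -14, -116/3, -293/3, -3644/15, …
ICs: h(0) = 0, h′(0) = -4.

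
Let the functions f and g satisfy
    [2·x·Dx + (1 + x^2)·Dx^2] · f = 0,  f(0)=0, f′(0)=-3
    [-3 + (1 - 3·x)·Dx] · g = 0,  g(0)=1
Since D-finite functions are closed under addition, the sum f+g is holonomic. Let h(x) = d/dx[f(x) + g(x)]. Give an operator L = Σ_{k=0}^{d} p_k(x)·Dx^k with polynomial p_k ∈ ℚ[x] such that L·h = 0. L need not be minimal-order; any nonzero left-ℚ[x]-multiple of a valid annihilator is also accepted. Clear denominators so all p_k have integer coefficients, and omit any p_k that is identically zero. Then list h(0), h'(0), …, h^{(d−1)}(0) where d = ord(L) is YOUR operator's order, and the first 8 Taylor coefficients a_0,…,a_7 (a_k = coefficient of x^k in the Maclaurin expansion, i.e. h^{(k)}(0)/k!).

L = (6 - 72·x - 18·x^2) + (-28 + 6·x - 60·x^2 - 18·x^3)·Dx + (3 - 8·x - 8·x^3 - 3·x^4)·Dx^2  (order 2).
h: a_k = 0, 18, 84, 324, 1212, 4374, 15312, 52488, …
ICs: h(0) = 0, h′(0) = 18.

f: a_k = 0, -3, 0, 1, 0, -3/5, 0, 3/7, …
g: a_k = 1, 3, 9, 27, 81, 243, 729, 2187, …
Sum ⇒ L₀ = lclm(L_f,L_g) in ℚ(x)⟨Dx⟩.
h₀' ⇒ L via d/dx closure of L₀.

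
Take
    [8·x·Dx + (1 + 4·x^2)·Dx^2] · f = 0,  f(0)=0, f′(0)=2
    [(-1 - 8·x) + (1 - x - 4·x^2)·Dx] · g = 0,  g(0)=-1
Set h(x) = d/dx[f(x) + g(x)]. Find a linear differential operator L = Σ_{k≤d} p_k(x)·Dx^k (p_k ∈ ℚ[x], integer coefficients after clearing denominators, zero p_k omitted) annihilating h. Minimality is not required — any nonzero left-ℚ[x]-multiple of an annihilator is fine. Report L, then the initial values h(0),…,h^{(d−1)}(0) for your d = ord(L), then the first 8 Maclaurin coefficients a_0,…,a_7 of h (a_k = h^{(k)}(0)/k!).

L = (40 - 160·x - 2272·x^2 - 4608·x^3 - 16896·x^4 - 6144·x^6) + (-31 - 264·x - 364·x^2 - 2208·x^3 - 4160·x^4 - 12800·x^5 - 768·x^6 - 6144·x^7)·Dx + (5 + 11·x + 80·x^2 - 116·x^3 - 80·x^4 - 704·x^5 - 1536·x^6 - 256·x^7 - 1024·x^8)·Dx^2  (order 2).
h: a_k = 1, -10, -35, -116, -293, -1086, -3215, -9320, …
ICs: h(0) = 1, h′(0) = -10.

f: a_k = 0, 2, 0, -8/3, 0, 32/5, 0, -128/7, …
g: a_k = -1, -1, -5, -9, -29, -65, -181, -441, …
L₀ := lclm(L_f,L_g); ord L₀ ≤ 2+1.
Differentiate: ansatz ord ≤ ord L₀ ⇒ L.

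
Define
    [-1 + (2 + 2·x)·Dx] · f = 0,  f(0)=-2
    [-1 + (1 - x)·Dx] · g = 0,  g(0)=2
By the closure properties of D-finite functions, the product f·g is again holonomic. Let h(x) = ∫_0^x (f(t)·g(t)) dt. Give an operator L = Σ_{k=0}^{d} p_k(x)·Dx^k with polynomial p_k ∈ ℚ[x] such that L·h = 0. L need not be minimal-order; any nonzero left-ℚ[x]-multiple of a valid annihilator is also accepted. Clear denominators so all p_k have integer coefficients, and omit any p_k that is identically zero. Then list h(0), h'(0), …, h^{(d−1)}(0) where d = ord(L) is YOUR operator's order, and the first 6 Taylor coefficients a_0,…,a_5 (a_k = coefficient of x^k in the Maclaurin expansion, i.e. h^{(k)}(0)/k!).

f: a_k = -2, -1, 1/4, -1/8, 5/64, -7/128, …
g: a_k = 2, 2, 2, 2, 2, 2, …
Sym-product of L_f,L_g gives L₀ (≤ ord 1).
Integrate: L := L₀·Dx.
L = (3 + x)·Dx + (-2 + 2·x^2)·Dx^2  (order 2).
h: a_k = 0, -4, -3, -11/6, -23/16, -179/160, …
ICs: h(0) = 0, h′(0) = -4.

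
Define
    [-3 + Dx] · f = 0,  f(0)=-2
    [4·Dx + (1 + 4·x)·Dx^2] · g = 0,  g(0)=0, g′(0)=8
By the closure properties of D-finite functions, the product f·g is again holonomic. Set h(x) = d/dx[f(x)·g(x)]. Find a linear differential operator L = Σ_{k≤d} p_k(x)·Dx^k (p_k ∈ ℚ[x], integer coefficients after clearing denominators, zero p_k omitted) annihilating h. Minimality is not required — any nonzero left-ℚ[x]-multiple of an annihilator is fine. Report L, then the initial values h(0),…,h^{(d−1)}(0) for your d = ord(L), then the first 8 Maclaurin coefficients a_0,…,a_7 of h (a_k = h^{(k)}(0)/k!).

L = (51 - 72·x + 432·x^2) + (-14 - 288·x^2)·Dx + (-1 + 8·x + 48·x^2)·Dx^2  (order 2).
h: a_k = -16, -32, -184, 288, -1726, 6700, -138043/5, 559976/5, …
ICs: h(0) = -16, h′(0) = -32.

f: a_k = -2, -6, -9, -9, -27/4, -81/20, -81/40, -243/280, …
g: a_k = 0, 8, -16, 128/3, -128, 2048/5, -4096/3, 32768/7, …
Product ⇒ symmetric product L₀, ord ≤ 2.
Derive L from L₀ (diff closure).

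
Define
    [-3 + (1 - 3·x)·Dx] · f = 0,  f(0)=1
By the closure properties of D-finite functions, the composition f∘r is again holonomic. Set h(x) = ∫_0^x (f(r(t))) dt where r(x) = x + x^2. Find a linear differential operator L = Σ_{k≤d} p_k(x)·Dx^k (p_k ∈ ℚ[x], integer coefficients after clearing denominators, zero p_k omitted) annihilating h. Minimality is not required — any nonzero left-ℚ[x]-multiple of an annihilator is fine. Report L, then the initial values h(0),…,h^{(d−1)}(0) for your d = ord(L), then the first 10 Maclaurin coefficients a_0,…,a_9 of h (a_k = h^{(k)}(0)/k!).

L = (3 + 6·x)·Dx + (-1 + 3·x + 3·x^2)·Dx^2  (order 2).
h: a_k = 0, 1, 3/2, 4, 45/4, 171/5, 108, 351, 9315/8, 3924, …
ICs: h(0) = 0, h′(0) = 1.

f: a_k = 1, 3, 9, 27, 81, 243, 729, 2187, 6561, 19683, …
f∘r: x↦r, Dx↦Dx/r' in L_f ⇒ L₀.
Integrate: L := L₀·Dx.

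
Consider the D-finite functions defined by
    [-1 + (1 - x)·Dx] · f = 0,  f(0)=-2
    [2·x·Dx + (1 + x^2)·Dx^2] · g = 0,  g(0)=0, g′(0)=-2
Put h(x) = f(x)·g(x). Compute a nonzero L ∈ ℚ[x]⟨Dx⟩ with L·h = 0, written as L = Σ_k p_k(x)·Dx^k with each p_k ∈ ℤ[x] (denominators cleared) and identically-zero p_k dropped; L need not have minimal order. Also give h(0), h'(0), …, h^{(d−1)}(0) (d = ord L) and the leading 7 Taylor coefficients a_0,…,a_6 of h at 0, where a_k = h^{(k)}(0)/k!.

f: a_k = -2, -2, -2, -2, -2, -2, -2, …
g: a_k = 0, -2, 0, 2/3, 0, -2/5, 0, …
f·g: L₀ = L_f ⊗_s L_g, ord ≤ 1·2.
L = 2·x + (2 - 2·x + 4·x^2)·Dx + (-1 + x - x^2 + x^3)·Dx^2  (order 2).
h: a_k = 0, 4, 4, 8/3, 8/3, 52/15, 52/15, …
ICs: h(0) = 0, h′(0) = 4.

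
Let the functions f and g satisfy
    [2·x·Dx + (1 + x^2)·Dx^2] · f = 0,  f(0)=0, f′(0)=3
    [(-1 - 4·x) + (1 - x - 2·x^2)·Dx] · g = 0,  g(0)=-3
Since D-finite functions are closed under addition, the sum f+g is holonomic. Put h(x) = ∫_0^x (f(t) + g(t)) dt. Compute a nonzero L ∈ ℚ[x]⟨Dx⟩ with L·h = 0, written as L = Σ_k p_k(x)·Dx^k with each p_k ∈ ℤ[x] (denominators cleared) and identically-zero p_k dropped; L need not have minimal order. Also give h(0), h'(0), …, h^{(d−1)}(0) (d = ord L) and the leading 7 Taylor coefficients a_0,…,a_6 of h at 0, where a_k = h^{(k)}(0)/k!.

L = (6 - 24·x - 162·x^2 - 240·x^3 - 384·x^4 - 48·x^6)·Dx^2 + (-16 - 74·x - 88·x^2 - 226·x^3 - 212·x^4 - 304·x^5 - 12·x^6 - 48·x^7)·Dx^3 + (3 + 4·x + 8·x^2 - 28·x^3 - 27·x^4 - 36·x^5 - 40·x^6 - 4·x^7 - 8·x^8)·Dx^4  (order 4).
h: a_k = 0, -3, 0, -3, -4, -33/5, -52/5, …
ICs: h(0) = 0, h′(0) = -3, h′′(0) = 0, h′′′(0) = -18.

f: a_k = 0, 3, 0, -1, 0, 3/5, 0, …
g: a_k = -3, -3, -9, -15, -33, -63, -129, …
Sum ⇒ L₀ = lclm(L_f,L_g) in ℚ(x)⟨Dx⟩.
∫: right-multiply L₀ by Dx.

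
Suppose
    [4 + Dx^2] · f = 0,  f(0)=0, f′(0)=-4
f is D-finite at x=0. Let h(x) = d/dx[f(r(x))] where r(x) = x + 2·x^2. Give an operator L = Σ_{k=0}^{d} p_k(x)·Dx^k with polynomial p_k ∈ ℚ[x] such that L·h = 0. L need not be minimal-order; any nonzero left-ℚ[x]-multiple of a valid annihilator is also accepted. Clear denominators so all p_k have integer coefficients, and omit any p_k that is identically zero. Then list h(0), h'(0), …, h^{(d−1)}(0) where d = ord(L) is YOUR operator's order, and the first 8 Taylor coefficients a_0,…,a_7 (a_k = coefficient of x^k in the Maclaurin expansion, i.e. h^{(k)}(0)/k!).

f: a_k = 0, -4, 0, 8/3, 0, -8/15, 0, 16/315, …
h₀=f(r): pull back L_f along r ⇒ L₀.
h₀' ⇒ L via d/dx closure of L₀.
L = (52 + 64·x + 384·x^2 + 1024·x^3 + 1024·x^4) + (-12 - 48·x)·Dx + (1 + 8·x + 16·x^2)·Dx^2  (order 2).
h: a_k = -4, -16, 8, 64, 472/3, 96, -6704/45, -15104/45, …
ICs: h(0) = -4, h′(0) = -16.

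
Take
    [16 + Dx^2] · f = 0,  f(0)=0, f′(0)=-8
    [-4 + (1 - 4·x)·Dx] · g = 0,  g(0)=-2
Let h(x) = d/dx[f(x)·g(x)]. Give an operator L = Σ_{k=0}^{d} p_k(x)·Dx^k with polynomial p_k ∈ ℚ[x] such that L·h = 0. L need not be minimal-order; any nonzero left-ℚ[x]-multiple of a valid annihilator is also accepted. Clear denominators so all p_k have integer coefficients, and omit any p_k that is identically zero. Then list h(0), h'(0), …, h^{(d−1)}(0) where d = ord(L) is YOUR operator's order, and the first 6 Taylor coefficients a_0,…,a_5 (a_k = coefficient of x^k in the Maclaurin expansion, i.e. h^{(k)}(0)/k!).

L = (-16 - 128·x + 256·x^2) + (-8 + 32·x)·Dx + (1 - 8·x + 16·x^2)·Dx^2  (order 2).
h: a_k = 16, 128, 640, 10240/3, 51712/3, 413696/5, …
ICs: h(0) = 16, h′(0) = 128.

f: a_k = 0, -8, 0, 64/3, 0, -256/15, …
g: a_k = -2, -8, -32, -128, -512, -2048, …
L₀ := L_f ⊗_s L_g (sym. prod.), ord ≤ 2.
h₀' ⇒ L via d/dx closure of L₀.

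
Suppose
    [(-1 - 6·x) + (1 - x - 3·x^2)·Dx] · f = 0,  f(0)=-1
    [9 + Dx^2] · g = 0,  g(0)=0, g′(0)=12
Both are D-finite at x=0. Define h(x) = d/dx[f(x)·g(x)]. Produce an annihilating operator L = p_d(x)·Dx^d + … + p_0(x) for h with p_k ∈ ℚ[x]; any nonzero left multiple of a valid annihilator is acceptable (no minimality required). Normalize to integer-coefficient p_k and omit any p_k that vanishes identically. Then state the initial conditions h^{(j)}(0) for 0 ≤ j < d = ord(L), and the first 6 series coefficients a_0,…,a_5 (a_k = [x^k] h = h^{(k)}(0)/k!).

f: a_k = -1, -1, -4, -7, -19, -40, …
g: a_k = 0, 12, 0, -18, 0, 81/10, …
Product ⇒ symmetric product L₀, ord ≤ 2.
h₀' ⇒ L via d/dx closure of L₀.
L = (-15 - 54·x - 135·x^2 + 162·x^3 + 243·x^4) + (6·x + 54·x^2 + 108·x^3)·Dx + (1 - 4·x - 9·x^2 + 18·x^3 + 27·x^4)·Dx^2  (order 2).
h: a_k = -12, -24, -90, -264, -1641/2, -10863/5, …
ICs: h(0) = -12, h′(0) = -24.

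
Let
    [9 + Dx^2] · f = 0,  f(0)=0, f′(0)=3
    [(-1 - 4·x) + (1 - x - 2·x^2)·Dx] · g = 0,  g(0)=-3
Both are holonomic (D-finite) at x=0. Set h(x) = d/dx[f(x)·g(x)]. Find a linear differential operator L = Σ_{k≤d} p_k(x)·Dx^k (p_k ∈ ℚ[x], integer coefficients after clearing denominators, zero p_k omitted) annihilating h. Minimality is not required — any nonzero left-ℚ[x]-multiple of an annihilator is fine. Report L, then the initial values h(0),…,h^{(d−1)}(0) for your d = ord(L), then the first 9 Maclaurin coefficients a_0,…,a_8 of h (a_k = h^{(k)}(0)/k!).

L = (-33 - 162·x - 243·x^2 + 324·x^3 + 324·x^4) + (-6 - 6·x + 108·x^2 + 144·x^3)·Dx + (5 - 14·x - 19·x^2 + 36·x^3 + 36·x^4)·Dx^2  (order 2).
h: a_k = -9, -18, -81/2, -126, -2583/8, -15309/20, -143037/80, -285921/70, -41190201/4480, …
ICs: h(0) = -9, h′(0) = -18.

f: a_k = 0, 3, 0, -9/2, 0, 81/40, 0, -243/560, 0, …
g: a_k = -3, -3, -9, -15, -33, -63, -129, -255, -513, …
f·g: L₀ = L_f ⊗_s L_g, ord ≤ 2·1.
h₀' ⇒ L via d/dx closure of L₀.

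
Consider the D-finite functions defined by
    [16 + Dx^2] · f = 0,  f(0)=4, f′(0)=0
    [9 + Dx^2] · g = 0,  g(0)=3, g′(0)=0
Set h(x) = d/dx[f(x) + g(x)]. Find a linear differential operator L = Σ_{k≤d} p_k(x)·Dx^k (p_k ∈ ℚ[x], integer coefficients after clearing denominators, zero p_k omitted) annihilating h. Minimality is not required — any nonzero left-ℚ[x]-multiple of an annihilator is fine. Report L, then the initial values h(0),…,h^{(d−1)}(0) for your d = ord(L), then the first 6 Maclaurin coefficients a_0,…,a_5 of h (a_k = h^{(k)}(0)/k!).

L = 144 + 25·Dx^2 + Dx^4  (order 4).
h: a_k = 0, -91, 0, 1267/6, 0, -18571/120, …
ICs: h(0) = 0, h′(0) = -91, h′′(0) = 0, h′′′(0) = 1267.

f: a_k = 4, 0, -32, 0, 128/3, 0, …
g: a_k = 3, 0, -27/2, 0, 81/8, 0, …
f+g: L₀ = lclm(L_f,L_g), ord ≤ 2+2.
h₀' ⇒ L via d/dx closure of L₀.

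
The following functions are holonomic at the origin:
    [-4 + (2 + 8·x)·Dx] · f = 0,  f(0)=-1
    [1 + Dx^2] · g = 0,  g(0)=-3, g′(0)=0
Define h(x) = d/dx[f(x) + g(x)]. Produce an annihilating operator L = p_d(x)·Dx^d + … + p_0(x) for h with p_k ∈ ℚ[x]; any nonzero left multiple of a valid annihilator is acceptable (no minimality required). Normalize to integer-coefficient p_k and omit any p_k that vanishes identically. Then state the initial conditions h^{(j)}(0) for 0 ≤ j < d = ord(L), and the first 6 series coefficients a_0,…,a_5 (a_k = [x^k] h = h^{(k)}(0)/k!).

f: a_k = -1, -2, 2, -4, 10, -28, …
g: a_k = -3, 0, 3/2, 0, -1/8, 0, …
Weyl lclm of L_f,L_g ⇒ L₀ (ord ≤ 3).
Derive L from L₀ (diff closure).
L = (-122 - 16·x - 32·x^2) + (-13 - 60·x - 48·x^2 - 64·x^3)·Dx + (-122 - 16·x - 32·x^2)·Dx^2 + (-13 - 60·x - 48·x^2 - 64·x^3)·Dx^3  (order 3).
h: a_k = -2, 7, -12, 79/2, -140, 20161/40, …
ICs: h(0) = -2, h′(0) = 7, h′′(0) = -24.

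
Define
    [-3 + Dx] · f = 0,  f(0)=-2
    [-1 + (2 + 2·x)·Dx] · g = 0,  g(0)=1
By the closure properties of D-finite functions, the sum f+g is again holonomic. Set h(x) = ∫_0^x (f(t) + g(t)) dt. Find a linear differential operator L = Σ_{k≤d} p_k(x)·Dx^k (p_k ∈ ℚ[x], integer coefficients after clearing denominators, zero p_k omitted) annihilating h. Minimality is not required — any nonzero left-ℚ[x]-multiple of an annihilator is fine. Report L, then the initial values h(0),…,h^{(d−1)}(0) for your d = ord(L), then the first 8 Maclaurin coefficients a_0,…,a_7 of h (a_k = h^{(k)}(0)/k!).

L = (21 + 18·x)·Dx + (-37 - 72·x - 36·x^2)·Dx^2 + (10 + 22·x + 12·x^2)·Dx^3  (order 3).
h: a_k = 0, -1, -11/4, -73/24, -143/64, -869/640, -5149/7680, -10473/35840, …
ICs: h(0) = 0, h′(0) = -1, h′′(0) = -11/2.

f: a_k = -2, -6, -9, -9, -27/4, -81/20, -81/40, -243/280, …
g: a_k = 1, 1/2, -1/8, 1/16, -5/128, 7/256, -21/1024, 33/2048, …
Weyl lclm of L_f,L_g ⇒ L₀ (ord ≤ 2).
h=∫₀ˣh₀: take L = L₀·Dx.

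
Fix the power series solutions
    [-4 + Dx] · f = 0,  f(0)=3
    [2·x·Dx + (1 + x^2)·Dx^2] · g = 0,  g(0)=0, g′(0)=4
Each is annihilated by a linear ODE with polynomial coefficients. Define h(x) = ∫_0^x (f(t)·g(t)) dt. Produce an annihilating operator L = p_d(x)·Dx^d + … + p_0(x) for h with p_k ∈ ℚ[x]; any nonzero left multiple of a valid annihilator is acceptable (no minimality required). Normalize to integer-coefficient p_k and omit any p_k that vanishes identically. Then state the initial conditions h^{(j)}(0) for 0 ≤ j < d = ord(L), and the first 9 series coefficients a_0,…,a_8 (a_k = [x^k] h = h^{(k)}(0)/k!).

f: a_k = 3, 12, 24, 32, 32, 128/5, 256/15, 1024/105, 512/105, …
g: a_k = 0, 4, 0, -4/3, 0, 4/5, 0, -4/7, 0, …
L₀ := L_f ⊗_s L_g (sym. prod.), ord ≤ 2.
h=∫₀ˣh₀: take L = L₀·Dx.
L = (16 - 8·x + 16·x^2)·Dx + (-8 + 2·x - 8·x^2)·Dx^2 + (1 + x^2)·Dx^3  (order 3).
h: a_k = 0, 0, 6, 16, 23, 112/5, 82/5, 208/21, 377/70, …
ICs: h(0) = 0, h′(0) = 0, h′′(0) = 12.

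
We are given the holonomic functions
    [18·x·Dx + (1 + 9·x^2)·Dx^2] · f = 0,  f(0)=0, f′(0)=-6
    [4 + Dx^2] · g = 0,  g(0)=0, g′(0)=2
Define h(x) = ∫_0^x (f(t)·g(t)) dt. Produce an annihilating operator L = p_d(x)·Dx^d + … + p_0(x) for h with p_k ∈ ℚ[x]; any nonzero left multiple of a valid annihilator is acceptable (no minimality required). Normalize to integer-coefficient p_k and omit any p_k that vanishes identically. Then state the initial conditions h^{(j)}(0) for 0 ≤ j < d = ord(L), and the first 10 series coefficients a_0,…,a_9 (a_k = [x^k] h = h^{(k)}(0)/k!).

f: a_k = 0, -6, 0, 18, 0, -486/5, 0, 4374/7, 0, -4374, …
g: a_k = 0, 2, 0, -4/3, 0, 4/15, 0, -8/315, 0, 4/2835, …
Sym-product of L_f,L_g gives L₀ (≤ ord 4).
Integrate: L := L₀·Dx.
L = (2080 + 50256·x^2 + 89424·x^4 + 186624·x^6 + 419904·x^8)·Dx + (3168·x + 38880·x^3 + 139968·x^5 + 419904·x^7)·Dx^2 + (572 + 13788·x^2 + 33048·x^4 + 93312·x^6 + 209952·x^8)·Dx^3 + (792·x + 9720·x^3 + 34992·x^5 + 104976·x^7)·Dx^4 + (13 + 306·x^2 + 2673·x^4 + 11664·x^6 + 26244·x^8)·Dx^5  (order 5).
h: a_k = 0, 0, 0, -4, 0, 44/5, 0, -220/7, 0, 20764/135, …
ICs: h(0) = 0, h′(0) = 0, h′′(0) = 0, h′′′(0) = -24, h′′′′(0) = 0.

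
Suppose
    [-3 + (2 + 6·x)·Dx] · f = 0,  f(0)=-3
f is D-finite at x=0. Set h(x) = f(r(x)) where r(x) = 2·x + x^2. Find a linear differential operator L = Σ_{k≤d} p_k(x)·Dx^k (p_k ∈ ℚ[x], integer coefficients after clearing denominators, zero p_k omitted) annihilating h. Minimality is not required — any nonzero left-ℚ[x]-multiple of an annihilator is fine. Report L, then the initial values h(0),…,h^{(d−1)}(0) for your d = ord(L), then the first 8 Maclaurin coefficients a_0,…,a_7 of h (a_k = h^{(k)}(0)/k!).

L = (-3 - 3·x) + (1 + 6·x + 3·x^2)·Dx  (order 1).
h: a_k = -3, -9, 9, -27, 189/2, -729/2, 2997/2, -12879/2, …
ICs: h(0) = -3.

f: a_k = -3, -9/2, 27/8, -81/16, 1215/128, -5103/256, 45927/1024, -216513/2048, …
L₀ from L_f via x↦r, Dx↦r'^{-1}Dx.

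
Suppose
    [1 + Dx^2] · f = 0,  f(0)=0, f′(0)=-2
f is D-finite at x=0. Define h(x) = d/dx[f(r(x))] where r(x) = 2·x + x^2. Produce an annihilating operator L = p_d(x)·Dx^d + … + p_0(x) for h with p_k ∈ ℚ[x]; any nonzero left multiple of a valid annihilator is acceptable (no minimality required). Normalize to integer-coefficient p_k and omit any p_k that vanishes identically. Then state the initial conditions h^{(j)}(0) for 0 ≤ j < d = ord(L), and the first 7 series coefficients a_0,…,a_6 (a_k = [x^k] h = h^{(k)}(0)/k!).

L = (7 + 16·x + 24·x^2 + 16·x^3 + 4·x^4) + (-3 - 3·x)·Dx + (1 + 2·x + x^2)·Dx^2  (order 2).
h: a_k = -4, -4, 8, 16, 22/3, -6, -404/45, …
ICs: h(0) = -4, h′(0) = -4.

f: a_k = 0, -2, 0, 1/3, 0, -1/60, 0, …
Change of var in L_f (x↦r) gives L₀.
h₀' ⇒ L via d/dx closure of L₀.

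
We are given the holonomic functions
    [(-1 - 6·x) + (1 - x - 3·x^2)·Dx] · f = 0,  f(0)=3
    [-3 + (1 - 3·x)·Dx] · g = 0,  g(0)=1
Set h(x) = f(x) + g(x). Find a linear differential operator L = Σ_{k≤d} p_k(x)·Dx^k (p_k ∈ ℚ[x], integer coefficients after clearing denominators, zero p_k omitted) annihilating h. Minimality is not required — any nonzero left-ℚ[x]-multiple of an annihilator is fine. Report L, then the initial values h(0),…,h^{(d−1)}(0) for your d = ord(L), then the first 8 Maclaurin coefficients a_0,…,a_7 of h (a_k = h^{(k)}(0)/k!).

L = (6 - 108·x + 162·x^2 - 162·x^3) + (10 - 6·x - 108·x^2 + 270·x^3 - 324·x^4)·Dx + (-2 + 14·x - 33·x^2 + 18·x^3 + 54·x^4 - 81·x^5)·Dx^2  (order 2).
h: a_k = 4, 6, 21, 48, 138, 363, 1020, 2838, …
ICs: h(0) = 4, h′(0) = 6.

f: a_k = 3, 3, 12, 21, 57, 120, 291, 651, …
g: a_k = 1, 3, 9, 27, 81, 243, 729, 2187, …
L₀ := lclm(L_f,L_g); ord L₀ ≤ 1+1.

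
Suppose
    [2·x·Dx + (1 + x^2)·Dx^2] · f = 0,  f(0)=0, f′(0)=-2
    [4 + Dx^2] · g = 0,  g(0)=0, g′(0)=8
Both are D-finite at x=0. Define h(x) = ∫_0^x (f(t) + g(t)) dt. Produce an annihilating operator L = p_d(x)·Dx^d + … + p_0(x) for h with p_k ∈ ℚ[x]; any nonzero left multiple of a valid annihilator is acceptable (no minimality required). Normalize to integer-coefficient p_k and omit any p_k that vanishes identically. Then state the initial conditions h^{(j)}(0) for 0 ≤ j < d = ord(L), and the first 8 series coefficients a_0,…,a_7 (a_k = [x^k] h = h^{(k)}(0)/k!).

f: a_k = 0, -2, 0, 2/3, 0, -2/5, 0, 2/7, …
g: a_k = 0, 8, 0, -16/3, 0, 16/15, 0, -32/315, …
Sum ⇒ L₀ = lclm(L_f,L_g) in ℚ(x)⟨Dx⟩.
Integrate: L := L₀·Dx.
L = (-32·x + 80·x^3 + 16·x^5)·Dx^2 + (4 + 32·x^2 + 36·x^4 + 8·x^6)·Dx^3 + (-8·x + 20·x^3 + 4·x^5)·Dx^4 + (1 + 8·x^2 + 9·x^4 + 2·x^6)·Dx^5  (order 5).
h: a_k = 0, 0, 3, 0, -7/6, 0, 1/9, 0, …
ICs: h(0) = 0, h′(0) = 0, h′′(0) = 6, h′′′(0) = 0, h′′′′(0) = -28.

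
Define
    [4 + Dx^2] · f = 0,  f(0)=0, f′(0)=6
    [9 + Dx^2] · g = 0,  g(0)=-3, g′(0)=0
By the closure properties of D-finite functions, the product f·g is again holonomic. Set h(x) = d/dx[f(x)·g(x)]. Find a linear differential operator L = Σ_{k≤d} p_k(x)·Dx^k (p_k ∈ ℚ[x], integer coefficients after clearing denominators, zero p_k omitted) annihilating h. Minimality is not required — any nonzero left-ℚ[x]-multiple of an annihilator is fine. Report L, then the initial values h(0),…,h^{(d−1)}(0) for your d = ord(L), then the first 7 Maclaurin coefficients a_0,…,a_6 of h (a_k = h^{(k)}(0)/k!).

f: a_k = 0, 6, 0, -4, 0, 4/5, 0, …
g: a_k = -3, 0, 27/2, 0, -81/8, 0, 243/80, …
Product ⇒ symmetric product L₀, ord ≤ 4.
Differentiate: ansatz ord ≤ ord L₀ ⇒ L.
L = 25 + 26·Dx^2 + Dx^4  (order 4).
h: a_k = -18, 0, 279, 0, -2343/4, 0, 19531/40, …
ICs: h(0) = -18, h′(0) = 0, h′′(0) = 558, h′′′(0) = 0.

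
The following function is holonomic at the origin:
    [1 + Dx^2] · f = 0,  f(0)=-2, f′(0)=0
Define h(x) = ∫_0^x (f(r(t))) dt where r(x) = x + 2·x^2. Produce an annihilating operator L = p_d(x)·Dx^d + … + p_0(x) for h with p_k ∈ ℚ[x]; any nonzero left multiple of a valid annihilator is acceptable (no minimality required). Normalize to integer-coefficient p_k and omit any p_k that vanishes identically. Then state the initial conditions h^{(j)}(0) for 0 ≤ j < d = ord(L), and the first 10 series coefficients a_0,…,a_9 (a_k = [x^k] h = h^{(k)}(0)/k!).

f: a_k = -2, 0, 1, 0, -1/12, 0, 1/360, 0, -1/20160, 0, …
f∘r: x↦r, Dx↦Dx/r' in L_f ⇒ L₀.
∫: right-multiply L₀ by Dx.
L = (1 + 12·x + 48·x^2 + 64·x^3)·Dx - 4·Dx^2 + (1 + 4·x)·Dx^3  (order 3).
h: a_k = 0, -2, 0, 1/3, 1, 47/60, -1/9, -719/2520, -79/240, -23521/181440, …
ICs: h(0) = 0, h′(0) = -2, h′′(0) = 0.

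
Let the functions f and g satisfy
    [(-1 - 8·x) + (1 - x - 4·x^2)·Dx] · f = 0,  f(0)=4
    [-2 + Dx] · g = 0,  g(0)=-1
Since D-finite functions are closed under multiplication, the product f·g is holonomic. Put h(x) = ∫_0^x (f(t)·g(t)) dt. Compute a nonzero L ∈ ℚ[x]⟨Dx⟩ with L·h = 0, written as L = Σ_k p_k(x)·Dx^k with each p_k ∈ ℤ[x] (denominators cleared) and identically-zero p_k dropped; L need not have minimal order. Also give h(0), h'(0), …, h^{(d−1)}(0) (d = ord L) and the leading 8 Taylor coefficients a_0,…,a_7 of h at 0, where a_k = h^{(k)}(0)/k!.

f: a_k = 4, 4, 20, 36, 116, 260, 724, 1764, …
g: a_k = -1, -2, -2, -4/3, -2/3, -4/15, -4/45, -8/315, …
h₀=f·g: eliminate ⇒ L₀, order ≤ 1·1.
h=∫h₀ ⇒ L = L₀·Dx.
L = (3 + 6·x - 8·x^2)·Dx + (-1 + x + 4·x^2)·Dx^2  (order 2).
h: a_k = 0, -4, -6, -12, -67/3, -236/5, -1486/15, -9892/45, …
ICs: h(0) = 0, h′(0) = -4.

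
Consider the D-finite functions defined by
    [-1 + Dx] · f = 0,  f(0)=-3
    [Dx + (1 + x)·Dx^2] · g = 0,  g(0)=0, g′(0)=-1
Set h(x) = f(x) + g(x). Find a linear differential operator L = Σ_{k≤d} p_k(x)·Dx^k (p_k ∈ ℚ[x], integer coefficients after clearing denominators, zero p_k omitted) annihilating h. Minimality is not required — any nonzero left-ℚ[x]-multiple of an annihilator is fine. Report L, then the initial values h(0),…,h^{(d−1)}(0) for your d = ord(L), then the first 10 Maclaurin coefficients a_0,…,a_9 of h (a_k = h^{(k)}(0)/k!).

f: a_k = -3, -3, -3/2, -1/2, -1/8, -1/40, -1/240, -1/1680, -1/13440, -1/120960, …
g: a_k = 0, -1, 1/2, -1/3, 1/4, -1/5, 1/6, -1/7, 1/8, -1/9, …
Sum ⇒ L₀ = lclm(L_f,L_g) in ℚ(x)⟨Dx⟩.
L = (-3 - x)·Dx + (1 - 2·x - x^2)·Dx^2 + (2 + 3·x + x^2)·Dx^3  (order 3).
h: a_k = -3, -4, -1, -5/6, 1/8, -9/40, 13/80, -241/1680, 1679/13440, -13441/120960, …
ICs: h(0) = -3, h′(0) = -4, h′′(0) = -2.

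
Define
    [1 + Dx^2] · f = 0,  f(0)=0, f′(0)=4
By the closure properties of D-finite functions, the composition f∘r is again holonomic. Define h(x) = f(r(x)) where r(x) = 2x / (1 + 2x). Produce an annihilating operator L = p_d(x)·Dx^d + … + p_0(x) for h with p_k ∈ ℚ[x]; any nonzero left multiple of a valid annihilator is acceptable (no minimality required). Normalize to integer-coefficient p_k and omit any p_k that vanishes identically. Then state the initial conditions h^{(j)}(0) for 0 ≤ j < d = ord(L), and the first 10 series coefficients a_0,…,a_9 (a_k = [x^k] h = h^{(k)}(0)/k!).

L = 4 + (4 + 24·x + 48·x^2 + 32·x^3)·Dx + (1 + 8·x + 24·x^2 + 32·x^3 + 16·x^4)·Dx^2  (order 2).
h: a_k = 0, 8, -16, 80/3, -32, 16/15, 160, -221792/315, 101824/45, -3586864/567, …
ICs: h(0) = 0, h′(0) = 8.

f: a_k = 0, 4, 0, -2/3, 0, 1/30, 0, -1/1260, 0, 1/90720, …
f∘r: x↦r, Dx↦Dx/r' in L_f ⇒ L₀.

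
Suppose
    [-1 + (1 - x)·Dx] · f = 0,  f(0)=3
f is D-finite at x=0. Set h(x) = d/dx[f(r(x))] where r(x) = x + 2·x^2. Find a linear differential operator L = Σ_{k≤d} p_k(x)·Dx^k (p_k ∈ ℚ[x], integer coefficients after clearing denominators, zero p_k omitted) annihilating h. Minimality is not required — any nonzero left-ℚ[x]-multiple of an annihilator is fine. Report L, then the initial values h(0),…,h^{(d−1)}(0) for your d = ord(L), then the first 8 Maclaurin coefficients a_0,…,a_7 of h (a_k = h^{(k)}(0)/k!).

L = (6 + 12·x + 24·x^2) + (-1 - 3·x + 6·x^2 + 8·x^3)·Dx  (order 1).
h: a_k = 3, 18, 45, 132, 315, 774, 1785, 4104, …
ICs: h(0) = 3.

f: a_k = 3, 3, 3, 3, 3, 3, 3, 3, …
Change of var in L_f (x↦r) gives L₀.
Differentiate: ansatz ord ≤ ord L₀ ⇒ L.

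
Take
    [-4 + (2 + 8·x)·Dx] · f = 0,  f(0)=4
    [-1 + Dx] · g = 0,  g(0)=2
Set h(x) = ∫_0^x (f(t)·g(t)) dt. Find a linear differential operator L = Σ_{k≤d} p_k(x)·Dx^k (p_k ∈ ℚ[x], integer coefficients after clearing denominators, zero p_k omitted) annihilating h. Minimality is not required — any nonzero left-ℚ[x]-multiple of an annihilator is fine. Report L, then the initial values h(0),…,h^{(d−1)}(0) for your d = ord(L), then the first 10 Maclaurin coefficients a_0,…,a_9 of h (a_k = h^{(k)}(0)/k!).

f: a_k = 4, 8, -8, 16, -40, 112, -336, 1056, -3432, 11440, …
g: a_k = 2, 2, 1, 1/3, 1/12, 1/60, 1/360, 1/2520, 1/20160, 1/181440, …
Sym-product of L_f,L_g gives L₀ (≤ ord 1).
∫: right-multiply L₀ by Dx.
L = (-3 - 4·x)·Dx + (1 + 4·x)·Dx^2  (order 2).
h: a_k = 0, 8, 12, 4/3, 19/3, -53/5, 2371/90, -43487/630, 323377/1680, -25470911/45360, …
ICs: h(0) = 0, h′(0) = 8.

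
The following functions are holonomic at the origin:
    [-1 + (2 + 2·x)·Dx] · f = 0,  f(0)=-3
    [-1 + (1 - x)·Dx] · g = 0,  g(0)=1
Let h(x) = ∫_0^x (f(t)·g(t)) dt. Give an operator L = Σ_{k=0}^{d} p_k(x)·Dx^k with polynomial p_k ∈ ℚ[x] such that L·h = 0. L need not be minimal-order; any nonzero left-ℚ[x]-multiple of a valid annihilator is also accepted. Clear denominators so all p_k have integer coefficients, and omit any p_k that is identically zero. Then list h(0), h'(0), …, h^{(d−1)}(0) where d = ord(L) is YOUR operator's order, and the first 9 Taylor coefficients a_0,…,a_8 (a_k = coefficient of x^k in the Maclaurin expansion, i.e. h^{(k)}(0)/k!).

L = (3 + x)·Dx + (-2 + 2·x^2)·Dx^2  (order 2).
h: a_k = 0, -3, -9/4, -11/8, -69/64, -537/640, -365/512, -4317/7168, -8733/16384, …
ICs: h(0) = 0, h′(0) = -3.

f: a_k = -3, -3/2, 3/8, -3/16, 15/128, -21/256, 63/1024, -99/2048, 1287/32768, …
g: a_k = 1, 1, 1, 1, 1, 1, 1, 1, 1, …
Sym-product of L_f,L_g gives L₀ (≤ ord 1).
Integrate: L := L₀·Dx.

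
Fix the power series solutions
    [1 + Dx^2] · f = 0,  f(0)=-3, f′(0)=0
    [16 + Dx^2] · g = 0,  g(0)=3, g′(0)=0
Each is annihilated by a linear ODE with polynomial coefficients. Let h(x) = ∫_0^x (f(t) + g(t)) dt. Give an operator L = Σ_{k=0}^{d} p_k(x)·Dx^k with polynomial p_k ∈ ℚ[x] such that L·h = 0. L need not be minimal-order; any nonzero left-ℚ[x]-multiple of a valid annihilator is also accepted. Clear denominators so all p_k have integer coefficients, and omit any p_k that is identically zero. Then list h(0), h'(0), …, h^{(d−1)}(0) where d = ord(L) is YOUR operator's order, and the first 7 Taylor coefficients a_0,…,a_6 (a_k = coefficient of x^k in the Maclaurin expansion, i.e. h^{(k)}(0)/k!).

L = 16·Dx + 17·Dx^3 + Dx^5  (order 5).
h: a_k = 0, 0, 0, -15/2, 0, 51/8, 0, …
ICs: h(0) = 0, h′(0) = 0, h′′(0) = 0, h′′′(0) = -45, h′′′′(0) = 0.

f: a_k = -3, 0, 3/2, 0, -1/8, 0, 1/240, …
g: a_k = 3, 0, -24, 0, 32, 0, -256/15, …
f+g: L₀ = lclm(L_f,L_g), ord ≤ 2+2.
h=∫₀ˣh₀: take L = L₀·Dx.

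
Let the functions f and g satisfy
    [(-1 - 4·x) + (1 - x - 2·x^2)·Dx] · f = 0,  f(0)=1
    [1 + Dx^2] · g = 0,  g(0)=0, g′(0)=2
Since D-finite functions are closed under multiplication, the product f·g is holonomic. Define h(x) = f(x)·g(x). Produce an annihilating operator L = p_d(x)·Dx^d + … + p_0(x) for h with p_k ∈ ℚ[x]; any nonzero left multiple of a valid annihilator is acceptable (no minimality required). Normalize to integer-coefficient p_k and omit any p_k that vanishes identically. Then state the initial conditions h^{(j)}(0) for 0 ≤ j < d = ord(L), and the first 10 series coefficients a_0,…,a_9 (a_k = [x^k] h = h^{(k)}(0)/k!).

L = (3 + x + 2·x^2) + (2 + 8·x)·Dx + (-1 + x + 2·x^2)·Dx^2  (order 2).
h: a_k = 0, 2, 2, 17/3, 29/3, 1261/60, 807/20, 41521/504, 410969/2520, 59484889/181440, …
ICs: h(0) = 0, h′(0) = 2.

f: a_k = 1, 1, 3, 5, 11, 21, 43, 85, 171, 341, …
g: a_k = 0, 2, 0, -1/3, 0, 1/60, 0, -1/2520, 0, 1/181440, …
Product ⇒ symmetric product L₀, ord ≤ 2.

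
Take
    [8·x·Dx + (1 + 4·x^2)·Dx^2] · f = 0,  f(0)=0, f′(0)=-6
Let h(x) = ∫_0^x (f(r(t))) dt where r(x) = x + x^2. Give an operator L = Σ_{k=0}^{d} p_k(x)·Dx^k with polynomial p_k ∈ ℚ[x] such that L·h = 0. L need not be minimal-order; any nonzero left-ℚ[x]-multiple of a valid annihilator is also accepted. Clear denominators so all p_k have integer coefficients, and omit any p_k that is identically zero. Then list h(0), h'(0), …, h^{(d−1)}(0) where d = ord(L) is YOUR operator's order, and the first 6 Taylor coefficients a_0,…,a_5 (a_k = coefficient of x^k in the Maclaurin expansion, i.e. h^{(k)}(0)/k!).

f: a_k = 0, -6, 0, 8, 0, -96/5, …
L₀ from L_f via x↦r, Dx↦r'^{-1}Dx.
h=∫h₀ ⇒ L = L₀·Dx.
L = (-2 + 8·x + 32·x^2 + 48·x^3 + 24·x^4)·Dx^2 + (1 + 2·x + 4·x^2 + 16·x^3 + 20·x^4 + 8·x^5)·Dx^3  (order 3).
h: a_k = 0, 0, -3, -2, 2, 24/5, …
ICs: h(0) = 0, h′(0) = 0, h′′(0) = -6.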